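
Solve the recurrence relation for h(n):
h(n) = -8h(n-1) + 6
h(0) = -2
First-order linear non-homogeneous.
Homogeneous solution: h_h(n) = A·(-8)^n.
Try constant particular solution h_p = K: K = -8K + 6 ⇒ K = \frac{2}{3}.
General: h(n) = A·(-8)^n + \frac{2}{3}.
Apply h(0) = -2: A + \frac{2}{3} = -2 ⇒ A = - \frac{8}{3}.
So h(n) = \frac{2}{3} - \frac{8 \left(-8\right)^{n}}{3}.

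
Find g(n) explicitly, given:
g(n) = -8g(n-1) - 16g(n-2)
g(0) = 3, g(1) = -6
Characteristic equation: x² + 8x + 16 = 0, which is (x - (-4))².
Repeated root r = -4.
General solution: g(n) = (A + Bn)·(-4)^n.
From g(0) = 3: A = 3.
From g(1) = -6: (A + B)·(-4) = -6 ⇒ B = - \frac{3}{2}.
So g(n) = \left(3 - \frac{3 n}{2}\right) \cdot (-4)^n.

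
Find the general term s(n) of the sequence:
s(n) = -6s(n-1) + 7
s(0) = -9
First-order linear non-homogeneous.
Homogeneous solution: s_h(n) = A·(-6)^n.
Try constant particular solution s_p = K: K = -6K + 7 ⇒ K = 1.
General: s(n) = A·(-6)^n + 1.
Apply s(0) = -9: A + 1 = -9 ⇒ A = -10.
So s(n) = 1 - 10 \left(-6\right)^{n}.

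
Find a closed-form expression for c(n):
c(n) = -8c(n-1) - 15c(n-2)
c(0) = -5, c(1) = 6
Characteristic equation: x² + 8x + 15 = 0, which factors as (x - (-5))(x - (-3)) = 0.
Roots r₁ = -5, r₂ = -3 (distinct).
General solution: c(n) = A·(-5)^n + B·(-3)^n.
From c(0) = -5: A + B = -5.
From c(1) = 6: -5A - 3B = 6.
Solving: A = \frac{9}{2}, B = - \frac{19}{2}.
So c(n) = - \frac{19 \left(-3\right)^{n}}{2} + \frac{9 \left(-5\right)^{n}}{2}.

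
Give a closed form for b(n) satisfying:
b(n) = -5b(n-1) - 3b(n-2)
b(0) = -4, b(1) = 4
Characteristic equation: x² + 5x + 3 = 0.
Discriminant Δ = (-5)² + 4·(-3) = 13.
Roots r₁,₂ = (-5 ± √13)/2, so r₁ = - \frac{5}{2} + \frac{\sqrt{13}}{2}, r₂ = - \frac{5}{2} - \frac{\sqrt{13}}{2}.
General solution: b(n) = A·r₁^n + B·r₂^n.
From the initial conditions, A + B = -4 and r₁A + r₂B = 4.
Since r₁ - r₂ = √13: A = (4 - (-4)r₂)/√13 = -2 - \frac{6 \sqrt{13}}{13}, and B = -4 - A = -2 + \frac{6 \sqrt{13}}{13}.
So b(n) = \left(-2 - \frac{6 \sqrt{13}}{13}\right)\left(- \frac{5}{2} + \frac{\sqrt{13}}{2}\right)^n + \left(-2 + \frac{6 \sqrt{13}}{13}\right)\left(- \frac{5}{2} - \frac{\sqrt{13}}{2}\right)^n.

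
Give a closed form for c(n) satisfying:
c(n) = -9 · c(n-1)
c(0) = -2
Pure geometric recurrence with ratio -9.
By induction c(n) = c(0) · (-9)^n = - 2 \left(-9\right)^{n}.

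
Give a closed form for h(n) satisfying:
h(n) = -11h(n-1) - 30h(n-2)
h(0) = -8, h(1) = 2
Characteristic equation: x² + 11x + 30 = 0, which factors as (x - (-5))(x - (-6)) = 0.
Roots r₁ = -5, r₂ = -6 (distinct).
General solution: h(n) = A·(-5)^n + B·(-6)^n.
From h(0) = -8: A + B = -8.
From h(1) = 2: -5A - 6B = 2.
Solving: A = -46, B = 38.
So h(n) = - 46 \left(-5\right)^{n} + 38 \left(-6\right)^{n}.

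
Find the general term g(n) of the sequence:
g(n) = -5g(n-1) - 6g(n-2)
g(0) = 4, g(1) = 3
Characteristic equation: x² + 5x + 6 = 0, which factors as (x - (-2))(x - (-3)) = 0.
Roots r₁ = -2, r₂ = -3 (distinct).
General solution: g(n) = A·(-2)^n + B·(-3)^n.
From g(0) = 4: A + B = 4.
From g(1) = 3: -2A - 3B = 3.
Solving: A = 15, B = -11.
So g(n) = 15 \left(-2\right)^{n} - 11 \left(-3\right)^{n}.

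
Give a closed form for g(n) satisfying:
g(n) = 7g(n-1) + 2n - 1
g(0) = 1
First-order linear with linear forcing.
Homogeneous solution: g_h(n) = A·(7)^n.
Try particular g_p(n) = pn + q. Substituting:
  pn + q = 7(p(n-1) + q) + 2n - 1.
Matching the n-coefficient: p = 7p + 2 ⇒ p = - \frac{1}{3}.
Matching constants: q = -7p + 7q - 1 ⇒ q = - \frac{2}{9}.
General: g(n) = A·(7)^n - \frac{n}{3} - \frac{2}{9}.
Apply g(0) = 1: A - \frac{2}{9} = 1 ⇒ A = \frac{11}{9}.
So g(n) = \frac{11 \cdot 7^{n}}{9} - \frac{n}{3} - \frac{2}{9}.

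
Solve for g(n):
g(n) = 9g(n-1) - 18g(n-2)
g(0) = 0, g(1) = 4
Characteristic equation: x² - 9x + 18 = 0, which factors as (x - (6))(x - (3)) = 0.
Roots r₁ = 6, r₂ = 3 (distinct).
General solution: g(n) = A·(6)^n + B·(3)^n.
From g(0) = 0: A + B = 0.
From g(1) = 4: 6A + 3B = 4.
Solving: A = \frac{4}{3}, B = - \frac{4}{3}.
So g(n) = - \frac{4 \cdot 3^{n}}{3} + \frac{4 \cdot 6^{n}}{3}.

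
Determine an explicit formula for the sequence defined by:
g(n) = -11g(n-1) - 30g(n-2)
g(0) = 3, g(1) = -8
Characteristic equation: x² + 11x + 30 = 0, which factors as (x - (-6))(x - (-5)) = 0.
Roots r₁ = -6, r₂ = -5 (distinct).
General solution: g(n) = A·(-6)^n + B·(-5)^n.
From g(0) = 3: A + B = 3.
From g(1) = -8: -6A - 5B = -8.
Solving: A = -7, B = 10.
So g(n) = 10 \left(-5\right)^{n} - 7 \left(-6\right)^{n}.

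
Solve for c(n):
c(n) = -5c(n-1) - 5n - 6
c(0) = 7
First-order linear with linear forcing.
Homogeneous solution: c_h(n) = A·(-5)^n.
Try particular c_p(n) = pn + q. Substituting:
  pn + q = -5(p(n-1) + q) - 5n - 6.
Matching the n-coefficient: p = -5p - 5 ⇒ p = - \frac{5}{6}.
Matching constants: q = 5p - 5q - 6 ⇒ q = - \frac{61}{36}.
General: c(n) = A·(-5)^n - \frac{5 n}{6} - \frac{61}{36}.
Apply c(0) = 7: A - \frac{61}{36} = 7 ⇒ A = \frac{313}{36}.
So c(n) = \frac{313 \left(-5\right)^{n}}{36} - \frac{5 n}{6} - \frac{61}{36}.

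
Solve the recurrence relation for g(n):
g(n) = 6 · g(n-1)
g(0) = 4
Pure geometric recurrence with ratio 6.
By induction g(n) = g(0) · (6)^n = 4 \cdot 6^{n}.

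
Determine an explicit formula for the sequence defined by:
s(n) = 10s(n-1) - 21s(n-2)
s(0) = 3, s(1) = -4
Characteristic equation: x² - 10x + 21 = 0, which factors as (x - (7))(x - (3)) = 0.
Roots r₁ = 7, r₂ = 3 (distinct).
General solution: s(n) = A·(7)^n + B·(3)^n.
From s(0) = 3: A + B = 3.
From s(1) = -4: 7A + 3B = -4.
Solving: A = - \frac{13}{4}, B = \frac{25}{4}.
So s(n) = \frac{25 \cdot 3^{n}}{4} - \frac{13 \cdot 7^{n}}{4}.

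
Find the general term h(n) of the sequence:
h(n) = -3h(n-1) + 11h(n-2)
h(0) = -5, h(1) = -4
Characteristic equation: x² + 3x - 11 = 0.
Discriminant Δ = (-3)² + 4·(11) = 53.
Roots r₁,₂ = (-3 ± √53)/2, so r₁ = - \frac{3}{2} + \frac{\sqrt{53}}{2}, r₂ = - \frac{\sqrt{53}}{2} - \frac{3}{2}.
General solution: h(n) = A·r₁^n + B·r₂^n.
From the initial conditions, A + B = -5 and r₁A + r₂B = -4.
Since r₁ - r₂ = √53: A = (-4 - (-5)r₂)/√53 = - \frac{5}{2} - \frac{23 \sqrt{53}}{106}, and B = -5 - A = - \frac{5}{2} + \frac{23 \sqrt{53}}{106}.
So h(n) = \left(- \frac{5}{2} - \frac{23 \sqrt{53}}{106}\right)\left(- \frac{3}{2} + \frac{\sqrt{53}}{2}\right)^n + \left(- \frac{5}{2} + \frac{23 \sqrt{53}}{106}\right)\left(- \frac{\sqrt{53}}{2} - \frac{3}{2}\right)^n.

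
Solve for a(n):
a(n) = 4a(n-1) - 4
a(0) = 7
First-order linear non-homogeneous.
Homogeneous solution: a_h(n) = A·(4)^n.
Try constant particular solution a_p = K: K = 4K - 4 ⇒ K = \frac{4}{3}.
General: a(n) = A·(4)^n + \frac{4}{3}.
Apply a(0) = 7: A + \frac{4}{3} = 7 ⇒ A = \frac{17}{3}.
So a(n) = \frac{17 \cdot 4^{n}}{3} + \frac{4}{3}.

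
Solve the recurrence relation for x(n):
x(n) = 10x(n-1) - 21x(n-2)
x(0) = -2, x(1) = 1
Characteristic equation: x² - 10x + 21 = 0, which factors as (x - (3))(x - (7)) = 0.
Roots r₁ = 3, r₂ = 7 (distinct).
General solution: x(n) = A·(3)^n + B·(7)^n.
From x(0) = -2: A + B = -2.
From x(1) = 1: 3A + 7B = 1.
Solving: A = - \frac{15}{4}, B = \frac{7}{4}.
So x(n) = - \frac{15 \cdot 3^{n}}{4} + \frac{7 \cdot 7^{n}}{4}.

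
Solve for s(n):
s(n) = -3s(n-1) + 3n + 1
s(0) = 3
First-order linear with linear forcing.
Homogeneous solution: s_h(n) = A·(-3)^n.
Try particular s_p(n) = pn + q. Substituting:
  pn + q = -3(p(n-1) + q) + 3n + 1.
Matching the n-coefficient: p = -3p + 3 ⇒ p = \frac{3}{4}.
Matching constants: q = 3p - 3q + 1 ⇒ q = \frac{13}{16}.
General: s(n) = A·(-3)^n + \frac{3 n}{4} + \frac{13}{16}.
Apply s(0) = 3: A + \frac{13}{16} = 3 ⇒ A = \frac{35}{16}.
So s(n) = \frac{35 \left(-3\right)^{n}}{16} + \frac{3 n}{4} + \frac{13}{16}.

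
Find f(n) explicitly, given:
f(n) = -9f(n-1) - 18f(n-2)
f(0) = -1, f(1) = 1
Characteristic equation: x² + 9x + 18 = 0, which factors as (x - (-3))(x - (-6)) = 0.
Roots r₁ = -3, r₂ = -6 (distinct).
General solution: f(n) = A·(-3)^n + B·(-6)^n.
From f(0) = -1: A + B = -1.
From f(1) = 1: -3A - 6B = 1.
Solving: A = - \frac{5}{3}, B = \frac{2}{3}.
So f(n) = - \frac{5 \left(-3\right)^{n}}{3} + \frac{2 \left(-6\right)^{n}}{3}.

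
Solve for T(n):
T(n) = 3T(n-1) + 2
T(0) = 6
First-order linear non-homogeneous.
Homogeneous solution: T_h(n) = A·(3)^n.
Try constant particular solution T_p = K: K = 3K + 2 ⇒ K = -1.
General: T(n) = A·(3)^n - 1.
Apply T(0) = 6: A - 1 = 6 ⇒ A = 7.
So T(n) = 7 \cdot 3^{n} - 1.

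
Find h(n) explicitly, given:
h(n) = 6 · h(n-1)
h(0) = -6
Pure geometric recurrence with ratio 6.
By induction h(n) = h(0) · (6)^n = - 6 \cdot 6^{n}.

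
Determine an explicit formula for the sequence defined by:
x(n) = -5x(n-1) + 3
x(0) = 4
First-order linear non-homogeneous.
Homogeneous solution: x_h(n) = A·(-5)^n.
Try constant particular solution x_p = K: K = -5K + 3 ⇒ K = \frac{1}{2}.
General: x(n) = A·(-5)^n + \frac{1}{2}.
Apply x(0) = 4: A + \frac{1}{2} = 4 ⇒ A = \frac{7}{2}.
So x(n) = \frac{7 \left(-5\right)^{n}}{2} + \frac{1}{2}.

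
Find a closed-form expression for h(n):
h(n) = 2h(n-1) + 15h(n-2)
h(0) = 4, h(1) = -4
Characteristic equation: x² - 2x - 15 = 0, which factors as (x - (5))(x - (-3)) = 0.
Roots r₁ = 5, r₂ = -3 (distinct).
General solution: h(n) = A·(5)^n + B·(-3)^n.
From h(0) = 4: A + B = 4.
From h(1) = -4: 5A - 3B = -4.
Solving: A = 1, B = 3.
So h(n) = 3 \left(-3\right)^{n} + 5^{n}.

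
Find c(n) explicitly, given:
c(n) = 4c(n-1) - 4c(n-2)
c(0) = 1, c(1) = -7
Characteristic equation: x² - 4x + 4 = 0, which is (x - (2))².
Repeated root r = 2.
General solution: c(n) = (A + Bn)·(2)^n.
From c(0) = 1: A = 1.
From c(1) = -7: (A + B)·(2) = -7 ⇒ B = - \frac{9}{2}.
So c(n) = \left(1 - \frac{9 n}{2}\right) \cdot (2)^n.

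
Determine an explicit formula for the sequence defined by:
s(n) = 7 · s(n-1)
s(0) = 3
Pure geometric recurrence with ratio 7.
By induction s(n) = s(0) · (7)^n = 3 \cdot 7^{n}.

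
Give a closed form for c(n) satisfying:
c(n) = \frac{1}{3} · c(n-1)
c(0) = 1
Pure geometric recurrence with ratio \frac{1}{3}.
By induction c(n) = c(0) · (\frac{1}{3})^n = \left(\frac{1}{3}\right)^{n}.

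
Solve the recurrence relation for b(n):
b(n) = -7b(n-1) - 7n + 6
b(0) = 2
First-order linear with linear forcing.
Homogeneous solution: b_h(n) = A·(-7)^n.
Try particular b_p(n) = pn + q. Substituting:
  pn + q = -7(p(n-1) + q) - 7n + 6.
Matching the n-coefficient: p = -7p - 7 ⇒ p = - \frac{7}{8}.
Matching constants: q = 7p - 7q + 6 ⇒ q = - \frac{1}{64}.
General: b(n) = A·(-7)^n - \frac{7 n}{8} - \frac{1}{64}.
Apply b(0) = 2: A - \frac{1}{64} = 2 ⇒ A = \frac{129}{64}.
So b(n) = \frac{129 \left(-7\right)^{n}}{64} - \frac{7 n}{8} - \frac{1}{64}.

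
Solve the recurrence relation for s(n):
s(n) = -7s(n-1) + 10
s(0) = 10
First-order linear non-homogeneous.
Homogeneous solution: s_h(n) = A·(-7)^n.
Try constant particular solution s_p = K: K = -7K + 10 ⇒ K = \frac{5}{4}.
General: s(n) = A·(-7)^n + \frac{5}{4}.
Apply s(0) = 10: A + \frac{5}{4} = 10 ⇒ A = \frac{35}{4}.
So s(n) = \frac{35 \left(-7\right)^{n}}{4} + \frac{5}{4}.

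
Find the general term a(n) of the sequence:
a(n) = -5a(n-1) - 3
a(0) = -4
First-order linear non-homogeneous.
Homogeneous solution: a_h(n) = A·(-5)^n.
Try constant particular solution a_p = K: K = -5K - 3 ⇒ K = - \frac{1}{2}.
General: a(n) = A·(-5)^n - \frac{1}{2}.
Apply a(0) = -4: A - \frac{1}{2} = -4 ⇒ A = - \frac{7}{2}.
So a(n) = - \frac{7 \left(-5\right)^{n}}{2} - \frac{1}{2}.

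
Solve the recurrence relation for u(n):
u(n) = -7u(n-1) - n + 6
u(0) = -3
First-order linear with linear forcing.
Homogeneous solution: u_h(n) = A·(-7)^n.
Try particular u_p(n) = pn + q. Substituting:
  pn + q = -7(p(n-1) + q) - n + 6.
Matching the n-coefficient: p = -7p - 1 ⇒ p = - \frac{1}{8}.
Matching constants: q = 7p - 7q + 6 ⇒ q = \frac{41}{64}.
General: u(n) = A·(-7)^n - \frac{n}{8} + \frac{41}{64}.
Apply u(0) = -3: A + \frac{41}{64} = -3 ⇒ A = - \frac{233}{64}.
So u(n) = - \frac{233 \left(-7\right)^{n}}{64} - \frac{n}{8} + \frac{41}{64}.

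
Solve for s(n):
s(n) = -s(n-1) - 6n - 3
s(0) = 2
First-order linear with linear forcing.
Homogeneous solution: s_h(n) = A·(-1)^n.
Try particular s_p(n) = pn + q. Substituting:
  pn + q = -(p(n-1) + q) - 6n - 3.
Matching the n-coefficient: p = -p - 6 ⇒ p = -3.
Matching constants: q = p - q - 3 ⇒ q = -3.
General: s(n) = A·(-1)^n - 3 n - 3.
Apply s(0) = 2: A - 3 = 2 ⇒ A = 5.
So s(n) = 5 \left(-1\right)^{n} - 3 n - 3.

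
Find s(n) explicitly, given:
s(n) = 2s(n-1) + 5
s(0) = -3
First-order linear non-homogeneous.
Homogeneous solution: s_h(n) = A·(2)^n.
Try constant particular solution s_p = K: K = 2K + 5 ⇒ K = -5.
General: s(n) = A·(2)^n - 5.
Apply s(0) = -3: A - 5 = -3 ⇒ A = 2.
So s(n) = 2 \cdot 2^{n} - 5.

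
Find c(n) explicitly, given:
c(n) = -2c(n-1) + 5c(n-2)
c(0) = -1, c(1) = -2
Characteristic equation: x² + 2x - 5 = 0.
Discriminant Δ = (-2)² + 4·(5) = 24.
Roots r₁,₂ = (-2 ± √24)/2, so r₁ = -1 + \sqrt{6}, r₂ = - \sqrt{6} - 1.
General solution: c(n) = A·r₁^n + B·r₂^n.
From the initial conditions, A + B = -1 and r₁A + r₂B = -2.
Since r₁ - r₂ = √24: A = (-2 - (-1)r₂)/√24 = - \frac{\sqrt{6}}{4} - \frac{1}{2}, and B = -1 - A = - \frac{1}{2} + \frac{\sqrt{6}}{4}.
So c(n) = \left(- \frac{\sqrt{6}}{4} - \frac{1}{2}\right)\left(-1 + \sqrt{6}\right)^n + \left(- \frac{1}{2} + \frac{\sqrt{6}}{4}\right)\left(- \sqrt{6} - 1\right)^n.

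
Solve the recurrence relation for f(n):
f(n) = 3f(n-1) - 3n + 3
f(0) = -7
First-order linear with linear forcing.
Homogeneous solution: f_h(n) = A·(3)^n.
Try particular f_p(n) = pn + q. Substituting:
  pn + q = 3(p(n-1) + q) - 3n + 3.
Matching the n-coefficient: p = 3p - 3 ⇒ p = \frac{3}{2}.
Matching constants: q = -3p + 3q + 3 ⇒ q = \frac{3}{4}.
General: f(n) = A·(3)^n + \frac{3 n}{2} + \frac{3}{4}.
Apply f(0) = -7: A + \frac{3}{4} = -7 ⇒ A = - \frac{31}{4}.
So f(n) = - \frac{31 \cdot 3^{n}}{4} + \frac{3 n}{2} + \frac{3}{4}.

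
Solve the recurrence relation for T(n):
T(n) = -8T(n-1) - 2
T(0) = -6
First-order linear non-homogeneous.
Homogeneous solution: T_h(n) = A·(-8)^n.
Try constant particular solution T_p = K: K = -8K - 2 ⇒ K = - \frac{2}{9}.
General: T(n) = A·(-8)^n - \frac{2}{9}.
Apply T(0) = -6: A - \frac{2}{9} = -6 ⇒ A = - \frac{52}{9}.
So T(n) = - \frac{52 \left(-8\right)^{n}}{9} - \frac{2}{9}.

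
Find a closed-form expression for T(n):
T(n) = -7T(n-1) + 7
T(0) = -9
First-order linear non-homogeneous.
Homogeneous solution: T_h(n) = A·(-7)^n.
Try constant particular solution T_p = K: K = -7K + 7 ⇒ K = \frac{7}{8}.
General: T(n) = A·(-7)^n + \frac{7}{8}.
Apply T(0) = -9: A + \frac{7}{8} = -9 ⇒ A = - \frac{79}{8}.
So T(n) = \frac{7}{8} - \frac{79 \left(-7\right)^{n}}{8}.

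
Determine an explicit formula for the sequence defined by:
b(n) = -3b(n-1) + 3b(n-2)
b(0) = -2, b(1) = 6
Characteristic equation: x² + 3x - 3 = 0.
Discriminant Δ = (-3)² + 4·(3) = 21.
Roots r₁,₂ = (-3 ± √21)/2, so r₁ = - \frac{3}{2} + \frac{\sqrt{21}}{2}, r₂ = - \frac{\sqrt{21}}{2} - \frac{3}{2}.
General solution: b(n) = A·r₁^n + B·r₂^n.
From the initial conditions, A + B = -2 and r₁A + r₂B = 6.
Since r₁ - r₂ = √21: A = (6 - (-2)r₂)/√21 = -1 + \frac{\sqrt{21}}{7}, and B = -2 - A = -1 - \frac{\sqrt{21}}{7}.
So b(n) = \left(-1 + \frac{\sqrt{21}}{7}\right)\left(- \frac{3}{2} + \frac{\sqrt{21}}{2}\right)^n + \left(-1 - \frac{\sqrt{21}}{7}\right)\left(- \frac{\sqrt{21}}{2} - \frac{3}{2}\right)^n.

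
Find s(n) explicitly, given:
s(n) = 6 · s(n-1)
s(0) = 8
Pure geometric recurrence with ratio 6.
By induction s(n) = s(0) · (6)^n = 8 \cdot 6^{n}.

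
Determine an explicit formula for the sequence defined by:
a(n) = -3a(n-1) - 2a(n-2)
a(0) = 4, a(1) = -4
Characteristic equation: x² + 3x + 2 = 0, which factors as (x - (-2))(x - (-1)) = 0.
Roots r₁ = -2, r₂ = -1 (distinct).
General solution: a(n) = A·(-2)^n + B·(-1)^n.
From a(0) = 4: A + B = 4.
From a(1) = -4: -2A - B = -4.
Solving: A = 0, B = 4.
So a(n) = 4 \left(-1\right)^{n}.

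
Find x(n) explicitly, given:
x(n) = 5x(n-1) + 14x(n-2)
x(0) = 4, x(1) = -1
Characteristic equation: x² - 5x - 14 = 0, which factors as (x - (-2))(x - (7)) = 0.
Roots r₁ = -2, r₂ = 7 (distinct).
General solution: x(n) = A·(-2)^n + B·(7)^n.
From x(0) = 4: A + B = 4.
From x(1) = -1: -2A + 7B = -1.
Solving: A = \frac{29}{9}, B = \frac{7}{9}.
So x(n) = \frac{29 \left(-2\right)^{n}}{9} + \frac{7 \cdot 7^{n}}{9}.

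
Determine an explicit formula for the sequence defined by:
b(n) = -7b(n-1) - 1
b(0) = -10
First-order linear non-homogeneous.
Homogeneous solution: b_h(n) = A·(-7)^n.
Try constant particular solution b_p = K: K = -7K - 1 ⇒ K = - \frac{1}{8}.
General: b(n) = A·(-7)^n - \frac{1}{8}.
Apply b(0) = -10: A - \frac{1}{8} = -10 ⇒ A = - \frac{79}{8}.
So b(n) = - \frac{79 \left(-7\right)^{n}}{8} - \frac{1}{8}.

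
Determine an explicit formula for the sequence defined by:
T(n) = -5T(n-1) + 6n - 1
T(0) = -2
First-order linear with linear forcing.
Homogeneous solution: T_h(n) = A·(-5)^n.
Try particular T_p(n) = pn + q. Substituting:
  pn + q = -5(p(n-1) + q) + 6n - 1.
Matching the n-coefficient: p = -5p + 6 ⇒ p = 1.
Matching constants: q = 5p - 5q - 1 ⇒ q = \frac{2}{3}.
General: T(n) = A·(-5)^n + n + \frac{2}{3}.
Apply T(0) = -2: A + \frac{2}{3} = -2 ⇒ A = - \frac{8}{3}.
So T(n) = - \frac{8 \left(-5\right)^{n}}{3} + n + \frac{2}{3}.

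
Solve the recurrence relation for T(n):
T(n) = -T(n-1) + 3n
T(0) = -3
First-order linear with linear forcing.
Homogeneous solution: T_h(n) = A·(-1)^n.
Try particular T_p(n) = pn + q. Substituting:
  pn + q = -(p(n-1) + q) + 3n.
Matching the n-coefficient: p = -p + 3 ⇒ p = \frac{3}{2}.
Matching constants: q = p - q ⇒ q = \frac{3}{4}.
General: T(n) = A·(-1)^n + \frac{3 n}{2} + \frac{3}{4}.
Apply T(0) = -3: A + \frac{3}{4} = -3 ⇒ A = - \frac{15}{4}.
So T(n) = - \frac{15 \left(-1\right)^{n}}{4} + \frac{3 n}{2} + \frac{3}{4}.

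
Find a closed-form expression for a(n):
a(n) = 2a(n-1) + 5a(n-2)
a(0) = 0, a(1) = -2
Characteristic equation: x² - 2x - 5 = 0.
Discriminant Δ = (2)² + 4·(5) = 24.
Roots r₁,₂ = (2 ± √24)/2, so r₁ = 1 + \sqrt{6}, r₂ = 1 - \sqrt{6}.
General solution: a(n) = A·r₁^n + B·r₂^n.
From the initial conditions, A + B = 0 and r₁A + r₂B = -2.
Since r₁ - r₂ = √24: A = (-2 - (0)r₂)/√24 = - \frac{\sqrt{6}}{6}, and B = 0 - A = \frac{\sqrt{6}}{6}.
So a(n) = \left(- \frac{\sqrt{6}}{6}\right)\left(1 + \sqrt{6}\right)^n + \left(\frac{\sqrt{6}}{6}\right)\left(1 - \sqrt{6}\right)^n.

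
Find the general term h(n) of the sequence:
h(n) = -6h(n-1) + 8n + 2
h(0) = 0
First-order linear with linear forcing.
Homogeneous solution: h_h(n) = A·(-6)^n.
Try particular h_p(n) = pn + q. Substituting:
  pn + q = -6(p(n-1) + q) + 8n + 2.
Matching the n-coefficient: p = -6p + 8 ⇒ p = \frac{8}{7}.
Matching constants: q = 6p - 6q + 2 ⇒ q = \frac{62}{49}.
General: h(n) = A·(-6)^n + \frac{8 n}{7} + \frac{62}{49}.
Apply h(0) = 0: A + \frac{62}{49} = 0 ⇒ A = - \frac{62}{49}.
So h(n) = - \frac{62 \left(-6\right)^{n}}{49} + \frac{8 n}{7} + \frac{62}{49}.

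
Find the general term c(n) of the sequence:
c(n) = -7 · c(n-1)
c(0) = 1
Pure geometric recurrence with ratio -7.
By induction c(n) = c(0) · (-7)^n = \left(-7\right)^{n}.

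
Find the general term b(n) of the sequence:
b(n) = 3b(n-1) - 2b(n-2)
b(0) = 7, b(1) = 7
Characteristic equation: x² - 3x + 2 = 0, which factors as (x - (2))(x - (1)) = 0.
Roots r₁ = 2, r₂ = 1 (distinct).
General solution: b(n) = A·(2)^n + B·(1)^n.
From b(0) = 7: A + B = 7.
From b(1) = 7: 2A + B = 7.
Solving: A = 0, B = 7.
So b(n) = 7.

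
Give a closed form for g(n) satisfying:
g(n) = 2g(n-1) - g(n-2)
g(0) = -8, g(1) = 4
Characteristic equation: x² - 2x + 1 = 0, which is (x - (1))².
Repeated root r = 1.
General solution: g(n) = (A + Bn)·(1)^n.
From g(0) = -8: A = -8.
From g(1) = 4: (A + B)·(1) = 4 ⇒ B = 12.
So g(n) = \left(12 n - 8\right) \cdot (1)^n.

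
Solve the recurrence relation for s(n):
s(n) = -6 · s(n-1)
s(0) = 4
Pure geometric recurrence with ratio -6.
By induction s(n) = s(0) · (-6)^n = 4 \left(-6\right)^{n}.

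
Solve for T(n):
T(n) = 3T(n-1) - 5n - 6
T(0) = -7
First-order linear with linear forcing.
Homogeneous solution: T_h(n) = A·(3)^n.
Try particular T_p(n) = pn + q. Substituting:
  pn + q = 3(p(n-1) + q) - 5n - 6.
Matching the n-coefficient: p = 3p - 5 ⇒ p = \frac{5}{2}.
Matching constants: q = -3p + 3q - 6 ⇒ q = \frac{27}{4}.
General: T(n) = A·(3)^n + \frac{5 n}{2} + \frac{27}{4}.
Apply T(0) = -7: A + \frac{27}{4} = -7 ⇒ A = - \frac{55}{4}.
So T(n) = - \frac{55 \cdot 3^{n}}{4} + \frac{5 n}{2} + \frac{27}{4}.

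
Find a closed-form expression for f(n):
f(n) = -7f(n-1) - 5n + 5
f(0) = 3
First-order linear with linear forcing.
Homogeneous solution: f_h(n) = A·(-7)^n.
Try particular f_p(n) = pn + q. Substituting:
  pn + q = -7(p(n-1) + q) - 5n + 5.
Matching the n-coefficient: p = -7p - 5 ⇒ p = - \frac{5}{8}.
Matching constants: q = 7p - 7q + 5 ⇒ q = \frac{5}{64}.
General: f(n) = A·(-7)^n - \frac{5 n}{8} + \frac{5}{64}.
Apply f(0) = 3: A + \frac{5}{64} = 3 ⇒ A = \frac{187}{64}.
So f(n) = \frac{187 \left(-7\right)^{n}}{64} - \frac{5 n}{8} + \frac{5}{64}.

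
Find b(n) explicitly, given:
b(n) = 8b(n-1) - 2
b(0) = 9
First-order linear non-homogeneous.
Homogeneous solution: b_h(n) = A·(8)^n.
Try constant particular solution b_p = K: K = 8K - 2 ⇒ K = \frac{2}{7}.
General: b(n) = A·(8)^n + \frac{2}{7}.
Apply b(0) = 9: A + \frac{2}{7} = 9 ⇒ A = \frac{61}{7}.
So b(n) = \frac{61 \cdot 8^{n}}{7} + \frac{2}{7}.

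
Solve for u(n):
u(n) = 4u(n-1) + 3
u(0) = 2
First-order linear non-homogeneous.
Homogeneous solution: u_h(n) = A·(4)^n.
Try constant particular solution u_p = K: K = 4K + 3 ⇒ K = -1.
General: u(n) = A·(4)^n - 1.
Apply u(0) = 2: A - 1 = 2 ⇒ A = 3.
So u(n) = 3 \cdot 4^{n} - 1.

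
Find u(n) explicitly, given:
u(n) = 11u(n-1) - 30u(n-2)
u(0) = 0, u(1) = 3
Characteristic equation: x² - 11x + 30 = 0, which factors as (x - (6))(x - (5)) = 0.
Roots r₁ = 6, r₂ = 5 (distinct).
General solution: u(n) = A·(6)^n + B·(5)^n.
From u(0) = 0: A + B = 0.
From u(1) = 3: 6A + 5B = 3.
Solving: A = 3, B = -3.
So u(n) = - 3 \cdot 5^{n} + 3 \cdot 6^{n}.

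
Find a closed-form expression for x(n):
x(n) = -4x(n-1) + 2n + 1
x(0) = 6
First-order linear with linear forcing.
Homogeneous solution: x_h(n) = A·(-4)^n.
Try particular x_p(n) = pn + q. Substituting:
  pn + q = -4(p(n-1) + q) + 2n + 1.
Matching the n-coefficient: p = -4p + 2 ⇒ p = \frac{2}{5}.
Matching constants: q = 4p - 4q + 1 ⇒ q = \frac{13}{25}.
General: x(n) = A·(-4)^n + \frac{2 n}{5} + \frac{13}{25}.
Apply x(0) = 6: A + \frac{13}{25} = 6 ⇒ A = \frac{137}{25}.
So x(n) = \frac{137 \left(-4\right)^{n}}{25} + \frac{2 n}{5} + \frac{13}{25}.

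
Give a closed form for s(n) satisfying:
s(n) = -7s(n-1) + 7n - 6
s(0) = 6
First-order linear with linear forcing.
Homogeneous solution: s_h(n) = A·(-7)^n.
Try particular s_p(n) = pn + q. Substituting:
  pn + q = -7(p(n-1) + q) + 7n - 6.
Matching the n-coefficient: p = -7p + 7 ⇒ p = \frac{7}{8}.
Matching constants: q = 7p - 7q - 6 ⇒ q = \frac{1}{64}.
General: s(n) = A·(-7)^n + \frac{7 n}{8} + \frac{1}{64}.
Apply s(0) = 6: A + \frac{1}{64} = 6 ⇒ A = \frac{383}{64}.
So s(n) = \frac{383 \left(-7\right)^{n}}{64} + \frac{7 n}{8} + \frac{1}{64}.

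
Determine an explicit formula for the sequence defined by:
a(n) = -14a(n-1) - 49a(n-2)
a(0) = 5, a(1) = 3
Characteristic equation: x² + 14x + 49 = 0, which is (x - (-7))².
Repeated root r = -7.
General solution: a(n) = (A + Bn)·(-7)^n.
From a(0) = 5: A = 5.
From a(1) = 3: (A + B)·(-7) = 3 ⇒ B = - \frac{38}{7}.
So a(n) = \left(5 - \frac{38 n}{7}\right) \cdot (-7)^n.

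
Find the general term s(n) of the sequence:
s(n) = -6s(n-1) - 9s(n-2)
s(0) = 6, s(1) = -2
Characteristic equation: x² + 6x + 9 = 0, which is (x - (-3))².
Repeated root r = -3.
General solution: s(n) = (A + Bn)·(-3)^n.
From s(0) = 6: A = 6.
From s(1) = -2: (A + B)·(-3) = -2 ⇒ B = - \frac{16}{3}.
So s(n) = \left(6 - \frac{16 n}{3}\right) \cdot (-3)^n.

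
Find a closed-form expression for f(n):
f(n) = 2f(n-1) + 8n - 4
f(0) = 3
First-order linear with linear forcing.
Homogeneous solution: f_h(n) = A·(2)^n.
Try particular f_p(n) = pn + q. Substituting:
  pn + q = 2(p(n-1) + q) + 8n - 4.
Matching the n-coefficient: p = 2p + 8 ⇒ p = -8.
Matching constants: q = -2p + 2q - 4 ⇒ q = -12.
General: f(n) = A·(2)^n - 8 n - 12.
Apply f(0) = 3: A - 12 = 3 ⇒ A = 15.
So f(n) = 15 \cdot 2^{n} - 8 n - 12.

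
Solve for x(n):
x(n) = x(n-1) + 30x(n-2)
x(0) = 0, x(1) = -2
Characteristic equation: x² - x - 30 = 0, which factors as (x - (-5))(x - (6)) = 0.
Roots r₁ = -5, r₂ = 6 (distinct).
General solution: x(n) = A·(-5)^n + B·(6)^n.
From x(0) = 0: A + B = 0.
From x(1) = -2: -5A + 6B = -2.
Solving: A = \frac{2}{11}, B = - \frac{2}{11}.
So x(n) = \frac{2 \left(-5\right)^{n}}{11} - \frac{2 \cdot 6^{n}}{11}.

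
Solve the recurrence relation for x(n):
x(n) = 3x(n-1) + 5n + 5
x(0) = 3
First-order linear with linear forcing.
Homogeneous solution: x_h(n) = A·(3)^n.
Try particular x_p(n) = pn + q. Substituting:
  pn + q = 3(p(n-1) + q) + 5n + 5.
Matching the n-coefficient: p = 3p + 5 ⇒ p = - \frac{5}{2}.
Matching constants: q = -3p + 3q + 5 ⇒ q = - \frac{25}{4}.
General: x(n) = A·(3)^n - \frac{5 n}{2} - \frac{25}{4}.
Apply x(0) = 3: A - \frac{25}{4} = 3 ⇒ A = \frac{37}{4}.
So x(n) = \frac{37 \cdot 3^{n}}{4} - \frac{5 n}{2} - \frac{25}{4}.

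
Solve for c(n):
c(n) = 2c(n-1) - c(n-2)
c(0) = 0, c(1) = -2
Characteristic equation: x² - 2x + 1 = 0, which is (x - (1))².
Repeated root r = 1.
General solution: c(n) = (A + Bn)·(1)^n.
From c(0) = 0: A = 0.
From c(1) = -2: (A + B)·(1) = -2 ⇒ B = -2.
So c(n) = \left(- 2 n\right) \cdot (1)^n.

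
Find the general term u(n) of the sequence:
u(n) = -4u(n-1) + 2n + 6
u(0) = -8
First-order linear with linear forcing.
Homogeneous solution: u_h(n) = A·(-4)^n.
Try particular u_p(n) = pn + q. Substituting:
  pn + q = -4(p(n-1) + q) + 2n + 6.
Matching the n-coefficient: p = -4p + 2 ⇒ p = \frac{2}{5}.
Matching constants: q = 4p - 4q + 6 ⇒ q = \frac{38}{25}.
General: u(n) = A·(-4)^n + \frac{2 n}{5} + \frac{38}{25}.
Apply u(0) = -8: A + \frac{38}{25} = -8 ⇒ A = - \frac{238}{25}.
So u(n) = - \frac{238 \left(-4\right)^{n}}{25} + \frac{2 n}{5} + \frac{38}{25}.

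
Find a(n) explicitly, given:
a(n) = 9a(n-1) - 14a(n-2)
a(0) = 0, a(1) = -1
Characteristic equation: x² - 9x + 14 = 0, which factors as (x - (7))(x - (2)) = 0.
Roots r₁ = 7, r₂ = 2 (distinct).
General solution: a(n) = A·(7)^n + B·(2)^n.
From a(0) = 0: A + B = 0.
From a(1) = -1: 7A + 2B = -1.
Solving: A = - \frac{1}{5}, B = \frac{1}{5}.
So a(n) = \frac{2^{n}}{5} - \frac{7^{n}}{5}.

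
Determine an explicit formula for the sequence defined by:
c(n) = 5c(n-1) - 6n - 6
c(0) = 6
First-order linear with linear forcing.
Homogeneous solution: c_h(n) = A·(5)^n.
Try particular c_p(n) = pn + q. Substituting:
  pn + q = 5(p(n-1) + q) - 6n - 6.
Matching the n-coefficient: p = 5p - 6 ⇒ p = \frac{3}{2}.
Matching constants: q = -5p + 5q - 6 ⇒ q = \frac{27}{8}.
General: c(n) = A·(5)^n + \frac{3 n}{2} + \frac{27}{8}.
Apply c(0) = 6: A + \frac{27}{8} = 6 ⇒ A = \frac{21}{8}.
So c(n) = \frac{21 \cdot 5^{n}}{8} + \frac{3 n}{2} + \frac{27}{8}.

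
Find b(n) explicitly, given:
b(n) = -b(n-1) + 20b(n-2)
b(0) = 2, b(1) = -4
Characteristic equation: x² + x - 20 = 0, which factors as (x - (-5))(x - (4)) = 0.
Roots r₁ = -5, r₂ = 4 (distinct).
General solution: b(n) = A·(-5)^n + B·(4)^n.
From b(0) = 2: A + B = 2.
From b(1) = -4: -5A + 4B = -4.
Solving: A = \frac{4}{3}, B = \frac{2}{3}.
So b(n) = \frac{4 \left(-5\right)^{n}}{3} + \frac{2 \cdot 4^{n}}{3}.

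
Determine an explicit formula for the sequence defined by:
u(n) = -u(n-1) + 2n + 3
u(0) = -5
First-order linear with linear forcing.
Homogeneous solution: u_h(n) = A·(-1)^n.
Try particular u_p(n) = pn + q. Substituting:
  pn + q = -(p(n-1) + q) + 2n + 3.
Matching the n-coefficient: p = -p + 2 ⇒ p = 1.
Matching constants: q = p - q + 3 ⇒ q = 2.
General: u(n) = A·(-1)^n + n + 2.
Apply u(0) = -5: A + 2 = -5 ⇒ A = -7.
So u(n) = - 7 \left(-1\right)^{n} + n + 2.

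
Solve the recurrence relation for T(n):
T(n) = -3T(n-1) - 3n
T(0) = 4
First-order linear with linear forcing.
Homogeneous solution: T_h(n) = A·(-3)^n.
Try particular T_p(n) = pn + q. Substituting:
  pn + q = -3(p(n-1) + q) - 3n.
Matching the n-coefficient: p = -3p - 3 ⇒ p = - \frac{3}{4}.
Matching constants: q = 3p - 3q ⇒ q = - \frac{9}{16}.
General: T(n) = A·(-3)^n - \frac{3 n}{4} - \frac{9}{16}.
Apply T(0) = 4: A - \frac{9}{16} = 4 ⇒ A = \frac{73}{16}.
So T(n) = \frac{73 \left(-3\right)^{n}}{16} - \frac{3 n}{4} - \frac{9}{16}.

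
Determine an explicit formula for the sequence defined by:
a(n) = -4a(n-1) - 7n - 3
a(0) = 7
First-order linear with linear forcing.
Homogeneous solution: a_h(n) = A·(-4)^n.
Try particular a_p(n) = pn + q. Substituting:
  pn + q = -4(p(n-1) + q) - 7n - 3.
Matching the n-coefficient: p = -4p - 7 ⇒ p = - \frac{7}{5}.
Matching constants: q = 4p - 4q - 3 ⇒ q = - \frac{43}{25}.
General: a(n) = A·(-4)^n - \frac{7 n}{5} - \frac{43}{25}.
Apply a(0) = 7: A - \frac{43}{25} = 7 ⇒ A = \frac{218}{25}.
So a(n) = \frac{218 \left(-4\right)^{n}}{25} - \frac{7 n}{5} - \frac{43}{25}.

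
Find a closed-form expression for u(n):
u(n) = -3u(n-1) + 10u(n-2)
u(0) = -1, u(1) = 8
Characteristic equation: x² + 3x - 10 = 0, which factors as (x - (-5))(x - (2)) = 0.
Roots r₁ = -5, r₂ = 2 (distinct).
General solution: u(n) = A·(-5)^n + B·(2)^n.
From u(0) = -1: A + B = -1.
From u(1) = 8: -5A + 2B = 8.
Solving: A = - \frac{10}{7}, B = \frac{3}{7}.
So u(n) = - \frac{10 \left(-5\right)^{n}}{7} + \frac{3 \cdot 2^{n}}{7}.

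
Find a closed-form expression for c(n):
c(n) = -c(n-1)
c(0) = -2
This is a homogeneous first-order recurrence with ratio -1.
By induction c(n) = c(0) · (-1)^n = - 2 \left(-1\right)^{n}.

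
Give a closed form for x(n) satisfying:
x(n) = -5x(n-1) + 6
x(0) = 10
First-order linear non-homogeneous.
Homogeneous solution: x_h(n) = A·(-5)^n.
Try constant particular solution x_p = K: K = -5K + 6 ⇒ K = 1.
General: x(n) = A·(-5)^n + 1.
Apply x(0) = 10: A + 1 = 10 ⇒ A = 9.
So x(n) = 9 \left(-5\right)^{n} + 1.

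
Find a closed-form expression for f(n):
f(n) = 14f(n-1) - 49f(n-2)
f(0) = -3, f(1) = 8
Characteristic equation: x² - 14x + 49 = 0, which is (x - (7))².
Repeated root r = 7.
General solution: f(n) = (A + Bn)·(7)^n.
From f(0) = -3: A = -3.
From f(1) = 8: (A + B)·(7) = 8 ⇒ B = \frac{29}{7}.
So f(n) = \left(\frac{29 n}{7} - 3\right) \cdot (7)^n.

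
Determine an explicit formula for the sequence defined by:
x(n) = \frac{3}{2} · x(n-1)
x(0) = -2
Pure geometric recurrence with ratio \frac{3}{2}.
By induction x(n) = x(0) · (\frac{3}{2})^n = - 2 \left(\frac{3}{2}\right)^{n}.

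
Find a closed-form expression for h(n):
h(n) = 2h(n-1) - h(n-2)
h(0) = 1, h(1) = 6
Characteristic equation: x² - 2x + 1 = 0, which is (x - (1))².
Repeated root r = 1.
General solution: h(n) = (A + Bn)·(1)^n.
From h(0) = 1: A = 1.
From h(1) = 6: (A + B)·(1) = 6 ⇒ B = 5.
So h(n) = \left(5 n + 1\right) \cdot (1)^n.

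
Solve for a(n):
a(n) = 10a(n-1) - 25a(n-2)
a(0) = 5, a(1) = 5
Characteristic equation: x² - 10x + 25 = 0, which is (x - (5))².
Repeated root r = 5.
General solution: a(n) = (A + Bn)·(5)^n.
From a(0) = 5: A = 5.
From a(1) = 5: (A + B)·(5) = 5 ⇒ B = -4.
So a(n) = \left(5 - 4 n\right) \cdot (5)^n.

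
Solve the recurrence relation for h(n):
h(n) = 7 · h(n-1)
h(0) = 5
Pure geometric recurrence with ratio 7.
By induction h(n) = h(0) · (7)^n = 5 \cdot 7^{n}.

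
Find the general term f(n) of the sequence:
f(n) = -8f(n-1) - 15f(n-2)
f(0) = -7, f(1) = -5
Characteristic equation: x² + 8x + 15 = 0, which factors as (x - (-3))(x - (-5)) = 0.
Roots r₁ = -3, r₂ = -5 (distinct).
General solution: f(n) = A·(-3)^n + B·(-5)^n.
From f(0) = -7: A + B = -7.
From f(1) = -5: -3A - 5B = -5.
Solving: A = -20, B = 13.
So f(n) = - 20 \left(-3\right)^{n} + 13 \left(-5\right)^{n}.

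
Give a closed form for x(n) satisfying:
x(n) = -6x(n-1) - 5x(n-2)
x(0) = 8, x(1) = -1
Characteristic equation: x² + 6x + 5 = 0, which factors as (x - (-5))(x - (-1)) = 0.
Roots r₁ = -5, r₂ = -1 (distinct).
General solution: x(n) = A·(-5)^n + B·(-1)^n.
From x(0) = 8: A + B = 8.
From x(1) = -1: -5A - B = -1.
Solving: A = - \frac{7}{4}, B = \frac{39}{4}.
So x(n) = \frac{39 \left(-1\right)^{n}}{4} - \frac{7 \left(-5\right)^{n}}{4}.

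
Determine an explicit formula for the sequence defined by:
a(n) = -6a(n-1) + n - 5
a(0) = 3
First-order linear with linear forcing.
Homogeneous solution: a_h(n) = A·(-6)^n.
Try particular a_p(n) = pn + q. Substituting:
  pn + q = -6(p(n-1) + q) + n - 5.
Matching the n-coefficient: p = -6p + 1 ⇒ p = \frac{1}{7}.
Matching constants: q = 6p - 6q - 5 ⇒ q = - \frac{29}{49}.
General: a(n) = A·(-6)^n + \frac{n}{7} - \frac{29}{49}.
Apply a(0) = 3: A - \frac{29}{49} = 3 ⇒ A = \frac{176}{49}.
So a(n) = \frac{176 \left(-6\right)^{n}}{49} + \frac{n}{7} - \frac{29}{49}.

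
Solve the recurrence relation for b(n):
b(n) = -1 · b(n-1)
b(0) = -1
Pure geometric recurrence with ratio -1.
By induction b(n) = b(0) · (-1)^n = - \left(-1\right)^{n}.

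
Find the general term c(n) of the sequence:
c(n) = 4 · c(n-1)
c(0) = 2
Pure geometric recurrence with ratio 4.
By induction c(n) = c(0) · (4)^n = 2 \cdot 4^{n}.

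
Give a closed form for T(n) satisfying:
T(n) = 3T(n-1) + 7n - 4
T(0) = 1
First-order linear with linear forcing.
Homogeneous solution: T_h(n) = A·(3)^n.
Try particular T_p(n) = pn + q. Substituting:
  pn + q = 3(p(n-1) + q) + 7n - 4.
Matching the n-coefficient: p = 3p + 7 ⇒ p = - \frac{7}{2}.
Matching constants: q = -3p + 3q - 4 ⇒ q = - \frac{13}{4}.
General: T(n) = A·(3)^n - \frac{7 n}{2} - \frac{13}{4}.
Apply T(0) = 1: A - \frac{13}{4} = 1 ⇒ A = \frac{17}{4}.
So T(n) = \frac{17 \cdot 3^{n}}{4} - \frac{7 n}{2} - \frac{13}{4}.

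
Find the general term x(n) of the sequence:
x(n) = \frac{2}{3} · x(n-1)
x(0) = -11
Pure geometric recurrence with ratio \frac{2}{3}.
By induction x(n) = x(0) · (\frac{2}{3})^n = - 11 \left(\frac{2}{3}\right)^{n}.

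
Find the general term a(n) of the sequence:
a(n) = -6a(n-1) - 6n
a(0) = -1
First-order linear with linear forcing.
Homogeneous solution: a_h(n) = A·(-6)^n.
Try particular a_p(n) = pn + q. Substituting:
  pn + q = -6(p(n-1) + q) - 6n.
Matching the n-coefficient: p = -6p - 6 ⇒ p = - \frac{6}{7}.
Matching constants: q = 6p - 6q ⇒ q = - \frac{36}{49}.
General: a(n) = A·(-6)^n - \frac{6 n}{7} - \frac{36}{49}.
Apply a(0) = -1: A - \frac{36}{49} = -1 ⇒ A = - \frac{13}{49}.
So a(n) = - \frac{13 \left(-6\right)^{n}}{49} - \frac{6 n}{7} - \frac{36}{49}.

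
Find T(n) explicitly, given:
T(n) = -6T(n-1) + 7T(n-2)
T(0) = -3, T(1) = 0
Characteristic equation: x² + 6x - 7 = 0, which factors as (x - (1))(x - (-7)) = 0.
Roots r₁ = 1, r₂ = -7 (distinct).
General solution: T(n) = A·(1)^n + B·(-7)^n.
From T(0) = -3: A + B = -3.
From T(1) = 0: A - 7B = 0.
Solving: A = - \frac{21}{8}, B = - \frac{3}{8}.
So T(n) = - \frac{3 \left(-7\right)^{n}}{8} - \frac{21}{8}.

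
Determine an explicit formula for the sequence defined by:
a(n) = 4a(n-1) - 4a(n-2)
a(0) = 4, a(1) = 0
Characteristic equation: x² - 4x + 4 = 0, which is (x - (2))².
Repeated root r = 2.
General solution: a(n) = (A + Bn)·(2)^n.
From a(0) = 4: A = 4.
From a(1) = 0: (A + B)·(2) = 0 ⇒ B = -4.
So a(n) = \left(4 - 4 n\right) \cdot (2)^n.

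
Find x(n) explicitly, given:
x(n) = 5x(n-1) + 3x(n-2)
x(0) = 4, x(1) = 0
Characteristic equation: x² - 5x - 3 = 0.
Discriminant Δ = (5)² + 4·(3) = 37.
Roots r₁,₂ = (5 ± √37)/2, so r₁ = \frac{5}{2} + \frac{\sqrt{37}}{2}, r₂ = \frac{5}{2} - \frac{\sqrt{37}}{2}.
General solution: x(n) = A·r₁^n + B·r₂^n.
From the initial conditions, A + B = 4 and r₁A + r₂B = 0.
Since r₁ - r₂ = √37: A = (0 - (4)r₂)/√37 = 2 - \frac{10 \sqrt{37}}{37}, and B = 4 - A = \frac{10 \sqrt{37}}{37} + 2.
So x(n) = \left(2 - \frac{10 \sqrt{37}}{37}\right)\left(\frac{5}{2} + \frac{\sqrt{37}}{2}\right)^n + \left(\frac{10 \sqrt{37}}{37} + 2\right)\left(\frac{5}{2} - \frac{\sqrt{37}}{2}\right)^n.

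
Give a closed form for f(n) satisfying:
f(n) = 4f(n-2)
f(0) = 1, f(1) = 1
Characteristic equation: x² - 4 = 0, which factors as (x - (-2))(x - (2)) = 0.
Roots r₁ = -2, r₂ = 2 (distinct).
General solution: f(n) = A·(-2)^n + B·(2)^n.
From f(0) = 1: A + B = 1.
From f(1) = 1: -2A + 2B = 1.
Solving: A = \frac{1}{4}, B = \frac{3}{4}.
So f(n) = \frac{\left(-2\right)^{n}}{4} + \frac{3 \cdot 2^{n}}{4}.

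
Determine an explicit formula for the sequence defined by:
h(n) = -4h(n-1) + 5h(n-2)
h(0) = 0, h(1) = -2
Characteristic equation: x² + 4x - 5 = 0, which factors as (x - (1))(x - (-5)) = 0.
Roots r₁ = 1, r₂ = -5 (distinct).
General solution: h(n) = A·(1)^n + B·(-5)^n.
From h(0) = 0: A + B = 0.
From h(1) = -2: A - 5B = -2.
Solving: A = - \frac{1}{3}, B = \frac{1}{3}.
So h(n) = \frac{\left(-5\right)^{n}}{3} - \frac{1}{3}.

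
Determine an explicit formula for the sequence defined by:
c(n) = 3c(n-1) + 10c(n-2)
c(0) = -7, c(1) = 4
Characteristic equation: x² - 3x - 10 = 0, which factors as (x - (5))(x - (-2)) = 0.
Roots r₁ = 5, r₂ = -2 (distinct).
General solution: c(n) = A·(5)^n + B·(-2)^n.
From c(0) = -7: A + B = -7.
From c(1) = 4: 5A - 2B = 4.
Solving: A = - \frac{10}{7}, B = - \frac{39}{7}.
So c(n) = - \frac{39 \left(-2\right)^{n}}{7} - \frac{10 \cdot 5^{n}}{7}.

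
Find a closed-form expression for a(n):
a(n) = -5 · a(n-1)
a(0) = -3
Pure geometric recurrence with ratio -5.
By induction a(n) = a(0) · (-5)^n = - 3 \left(-5\right)^{n}.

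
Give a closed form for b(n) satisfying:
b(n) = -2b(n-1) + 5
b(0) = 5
First-order linear non-homogeneous.
Homogeneous solution: b_h(n) = A·(-2)^n.
Try constant particular solution b_p = K: K = -2K + 5 ⇒ K = \frac{5}{3}.
General: b(n) = A·(-2)^n + \frac{5}{3}.
Apply b(0) = 5: A + \frac{5}{3} = 5 ⇒ A = \frac{10}{3}.
So b(n) = \frac{10 \left(-2\right)^{n}}{3} + \frac{5}{3}.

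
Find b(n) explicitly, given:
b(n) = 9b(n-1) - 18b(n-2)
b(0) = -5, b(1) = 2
Characteristic equation: x² - 9x + 18 = 0, which factors as (x - (3))(x - (6)) = 0.
Roots r₁ = 3, r₂ = 6 (distinct).
General solution: b(n) = A·(3)^n + B·(6)^n.
From b(0) = -5: A + B = -5.
From b(1) = 2: 3A + 6B = 2.
Solving: A = - \frac{32}{3}, B = \frac{17}{3}.
So b(n) = - \frac{32 \cdot 3^{n}}{3} + \frac{17 \cdot 6^{n}}{3}.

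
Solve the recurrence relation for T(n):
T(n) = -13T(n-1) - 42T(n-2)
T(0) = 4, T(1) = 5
Characteristic equation: x² + 13x + 42 = 0, which factors as (x - (-7))(x - (-6)) = 0.
Roots r₁ = -7, r₂ = -6 (distinct).
General solution: T(n) = A·(-7)^n + B·(-6)^n.
From T(0) = 4: A + B = 4.
From T(1) = 5: -7A - 6B = 5.
Solving: A = -29, B = 33.
So T(n) = 33 \left(-6\right)^{n} - 29 \left(-7\right)^{n}.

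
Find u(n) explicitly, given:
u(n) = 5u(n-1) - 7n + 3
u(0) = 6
First-order linear with linear forcing.
Homogeneous solution: u_h(n) = A·(5)^n.
Try particular u_p(n) = pn + q. Substituting:
  pn + q = 5(p(n-1) + q) - 7n + 3.
Matching the n-coefficient: p = 5p - 7 ⇒ p = \frac{7}{4}.
Matching constants: q = -5p + 5q + 3 ⇒ q = \frac{23}{16}.
General: u(n) = A·(5)^n + \frac{7 n}{4} + \frac{23}{16}.
Apply u(0) = 6: A + \frac{23}{16} = 6 ⇒ A = \frac{73}{16}.
So u(n) = \frac{73 \cdot 5^{n}}{16} + \frac{7 n}{4} + \frac{23}{16}.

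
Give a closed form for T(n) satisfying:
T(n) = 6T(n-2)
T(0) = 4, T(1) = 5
Characteristic equation: x² - 6 = 0.
Discriminant Δ = (0)² + 4·(6) = 24.
Roots r₁,₂ = (0 ± √24)/2, so r₁ = \sqrt{6}, r₂ = - \sqrt{6}.
General solution: T(n) = A·r₁^n + B·r₂^n.
From the initial conditions, A + B = 4 and r₁A + r₂B = 5.
Since r₁ - r₂ = √24: A = (5 - (4)r₂)/√24 = \frac{5 \sqrt{6}}{12} + 2, and B = 4 - A = 2 - \frac{5 \sqrt{6}}{12}.
So T(n) = \left(\frac{5 \sqrt{6}}{12} + 2\right)\left(\sqrt{6}\right)^n + \left(2 - \frac{5 \sqrt{6}}{12}\right)\left(- \sqrt{6}\right)^n.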